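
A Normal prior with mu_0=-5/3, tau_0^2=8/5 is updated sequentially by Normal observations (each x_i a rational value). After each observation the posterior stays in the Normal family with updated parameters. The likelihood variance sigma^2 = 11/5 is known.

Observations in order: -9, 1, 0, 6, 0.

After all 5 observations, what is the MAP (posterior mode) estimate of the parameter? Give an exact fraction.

obs 1: x=-9 → posterior Normal(-271/57, 88/95)
obs 2: x=1 → posterior Normal(-247/81, 88/135)
obs 3: x=0 → posterior Normal(-247/105, 88/175)
obs 4: x=6 → posterior Normal(-103/129, 88/215)
obs 5: x=0 → posterior Normal(-103/153, 88/255)

-103/153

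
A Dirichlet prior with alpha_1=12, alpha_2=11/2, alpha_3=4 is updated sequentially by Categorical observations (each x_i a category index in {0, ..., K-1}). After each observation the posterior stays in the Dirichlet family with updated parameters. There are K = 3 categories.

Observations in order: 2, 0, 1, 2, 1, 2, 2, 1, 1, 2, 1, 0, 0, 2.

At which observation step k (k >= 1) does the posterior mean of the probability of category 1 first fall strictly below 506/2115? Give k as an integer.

obs 1: x=2 → posterior Dirichlet(12, 11/2, 5)
obs 2: x=0 → posterior Dirichlet(13, 11/2, 5)
obs 3: x=1 → posterior Dirichlet(13, 13/2, 5)
obs 4: x=2 → posterior Dirichlet(13, 13/2, 6)
obs 5: x=1 → posterior Dirichlet(13, 15/2, 6)
obs 6: x=2 → posterior Dirichlet(13, 15/2, 7)
obs 7: x=2 → posterior Dirichlet(13, 15/2, 8)
obs 8: x=1 → posterior Dirichlet(13, 17/2, 8)
obs 9: x=1 → posterior Dirichlet(13, 19/2, 8)
obs 10: x=2 → posterior Dirichlet(13, 19/2, 9)
obs 11: x=1 → posterior Dirichlet(13, 21/2, 9)
obs 12: x=0 → posterior Dirichlet(14, 21/2, 9)
obs 13: x=0 → posterior Dirichlet(15, 21/2, 9)
obs 14: x=2 → posterior Dirichlet(15, 21/2, 10)

k = 2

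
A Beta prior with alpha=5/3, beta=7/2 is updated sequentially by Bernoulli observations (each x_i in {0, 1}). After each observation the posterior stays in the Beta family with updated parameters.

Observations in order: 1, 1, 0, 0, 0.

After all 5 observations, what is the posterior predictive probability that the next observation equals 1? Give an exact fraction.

22/61

obs 1: x=1 → posterior Beta(8/3, 7/2)
obs 2: x=1 → posterior Beta(11/3, 7/2)
obs 3: x=0 → posterior Beta(11/3, 9/2)
obs 4: x=0 → posterior Beta(11/3, 11/2)
obs 5: x=0 → posterior Beta(11/3, 13/2)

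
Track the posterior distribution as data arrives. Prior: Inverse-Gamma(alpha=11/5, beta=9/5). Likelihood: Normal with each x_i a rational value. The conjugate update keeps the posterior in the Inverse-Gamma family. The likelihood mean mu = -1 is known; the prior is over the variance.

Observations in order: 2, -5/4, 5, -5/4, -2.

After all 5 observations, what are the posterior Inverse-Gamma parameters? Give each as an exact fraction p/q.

obs 1: x=2 → posterior Inverse-Gamma(27/10, 63/10)
obs 2: x=-5/4 → posterior Inverse-Gamma(16/5, 1013/160)
obs 3: x=5 → posterior Inverse-Gamma(37/10, 3893/160)
obs 4: x=-5/4 → posterior Inverse-Gamma(21/5, 1949/80)
obs 5: x=-2 → posterior Inverse-Gamma(47/10, 1989/80)

alpha=47/10, beta=1989/80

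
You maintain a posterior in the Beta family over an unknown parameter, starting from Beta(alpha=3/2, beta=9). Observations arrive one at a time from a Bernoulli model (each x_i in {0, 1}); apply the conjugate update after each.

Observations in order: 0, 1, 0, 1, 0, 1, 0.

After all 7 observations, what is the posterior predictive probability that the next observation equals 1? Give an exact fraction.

9/35

obs 1: x=0 → posterior Beta(3/2, 10)
obs 2: x=1 → posterior Beta(5/2, 10)
obs 3: x=0 → posterior Beta(5/2, 11)
obs 4: x=1 → posterior Beta(7/2, 11)
obs 5: x=0 → posterior Beta(7/2, 12)
obs 6: x=1 → posterior Beta(9/2, 12)
obs 7: x=0 → posterior Beta(9/2, 13)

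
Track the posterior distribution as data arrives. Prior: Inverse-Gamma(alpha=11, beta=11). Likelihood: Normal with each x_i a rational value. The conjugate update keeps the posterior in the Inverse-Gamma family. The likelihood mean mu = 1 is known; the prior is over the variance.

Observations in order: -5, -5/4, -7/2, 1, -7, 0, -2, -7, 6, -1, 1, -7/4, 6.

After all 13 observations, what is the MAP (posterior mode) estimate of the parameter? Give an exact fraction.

obs 1: x=-5 → posterior Inverse-Gamma(23/2, 29)
obs 2: x=-5/4 → posterior Inverse-Gamma(12, 1009/32)
obs 3: x=-7/2 → posterior Inverse-Gamma(25/2, 1333/32)
obs 4: x=1 → posterior Inverse-Gamma(13, 1333/32)
obs 5: x=-7 → posterior Inverse-Gamma(27/2, 2357/32)
obs 6: x=0 → posterior Inverse-Gamma(14, 2373/32)
obs 7: x=-2 → posterior Inverse-Gamma(29/2, 2517/32)
obs 8: x=-7 → posterior Inverse-Gamma(15, 3541/32)
obs 9: x=6 → posterior Inverse-Gamma(31/2, 3941/32)
obs 10: x=-1 → posterior Inverse-Gamma(16, 4005/32)
obs 11: x=1 → posterior Inverse-Gamma(33/2, 4005/32)
obs 12: x=-7/4 → posterior Inverse-Gamma(17, 2063/16)
obs 13: x=6 → posterior Inverse-Gamma(35/2, 2263/16)

2263/296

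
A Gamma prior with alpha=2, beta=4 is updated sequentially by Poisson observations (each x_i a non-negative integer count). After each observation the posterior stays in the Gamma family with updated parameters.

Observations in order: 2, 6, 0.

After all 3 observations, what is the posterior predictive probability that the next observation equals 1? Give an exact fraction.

obs 1: x=2 → posterior Gamma(4, 5)
obs 2: x=6 → posterior Gamma(10, 6)
obs 3: x=0 → posterior Gamma(10, 7)

1412376245/4294967296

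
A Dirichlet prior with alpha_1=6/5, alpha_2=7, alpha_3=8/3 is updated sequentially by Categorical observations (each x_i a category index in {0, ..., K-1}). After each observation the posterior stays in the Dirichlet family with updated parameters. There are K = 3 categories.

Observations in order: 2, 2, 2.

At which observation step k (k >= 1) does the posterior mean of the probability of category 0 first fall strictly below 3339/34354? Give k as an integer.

k = 2

obs 1: x=2 → posterior Dirichlet(6/5, 7, 11/3)
obs 2: x=2 → posterior Dirichlet(6/5, 7, 14/3)
obs 3: x=2 → posterior Dirichlet(6/5, 7, 17/3)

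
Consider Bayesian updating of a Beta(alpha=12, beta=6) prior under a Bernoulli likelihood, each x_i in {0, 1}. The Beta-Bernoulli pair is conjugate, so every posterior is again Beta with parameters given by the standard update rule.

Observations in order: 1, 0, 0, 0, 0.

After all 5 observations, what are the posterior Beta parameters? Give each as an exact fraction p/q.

alpha=13, beta=10

obs 1: x=1 → posterior Beta(13, 6)
obs 2: x=0 → posterior Beta(13, 7)
obs 3: x=0 → posterior Beta(13, 8)
obs 4: x=0 → posterior Beta(13, 9)
obs 5: x=0 → posterior Beta(13, 10)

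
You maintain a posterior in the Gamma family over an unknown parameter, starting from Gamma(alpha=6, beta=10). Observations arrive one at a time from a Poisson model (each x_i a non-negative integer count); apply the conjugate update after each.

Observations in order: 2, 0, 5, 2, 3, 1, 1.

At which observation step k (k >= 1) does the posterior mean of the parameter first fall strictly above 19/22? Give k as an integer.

k = 3

obs 1: x=2 → posterior Gamma(8, 11)
obs 2: x=0 → posterior Gamma(8, 12)
obs 3: x=5 → posterior Gamma(13, 13)
obs 4: x=2 → posterior Gamma(15, 14)
obs 5: x=3 → posterior Gamma(18, 15)
obs 6: x=1 → posterior Gamma(19, 16)
obs 7: x=1 → posterior Gamma(20, 17)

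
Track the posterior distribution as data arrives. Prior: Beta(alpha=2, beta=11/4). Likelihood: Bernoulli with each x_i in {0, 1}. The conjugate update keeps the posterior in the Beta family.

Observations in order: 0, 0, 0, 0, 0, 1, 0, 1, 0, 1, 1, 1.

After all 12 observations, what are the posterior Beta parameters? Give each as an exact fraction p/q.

alpha=7, beta=39/4

obs 1: x=0 → posterior Beta(2, 15/4)
obs 2: x=0 → posterior Beta(2, 19/4)
obs 3: x=0 → posterior Beta(2, 23/4)
obs 4: x=0 → posterior Beta(2, 27/4)
obs 5: x=0 → posterior Beta(2, 31/4)
obs 6: x=1 → posterior Beta(3, 31/4)
obs 7: x=0 → posterior Beta(3, 35/4)
obs 8: x=1 → posterior Beta(4, 35/4)
obs 9: x=0 → posterior Beta(4, 39/4)
obs 10: x=1 → posterior Beta(5, 39/4)
obs 11: x=1 → posterior Beta(6, 39/4)
obs 12: x=1 → posterior Beta(7, 39/4)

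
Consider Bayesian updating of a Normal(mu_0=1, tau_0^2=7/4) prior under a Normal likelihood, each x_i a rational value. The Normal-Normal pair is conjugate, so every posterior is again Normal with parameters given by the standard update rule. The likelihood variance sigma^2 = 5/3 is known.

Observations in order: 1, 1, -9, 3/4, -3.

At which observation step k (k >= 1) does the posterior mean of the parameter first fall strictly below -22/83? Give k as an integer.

obs 1: x=1 → posterior Normal(1, 35/41)
obs 2: x=1 → posterior Normal(1, 35/62)
obs 3: x=-9 → posterior Normal(-127/83, 35/83)
obs 4: x=3/4 → posterior Normal(-445/416, 35/104)
obs 5: x=-3 → posterior Normal(-697/500, 7/25)

k = 3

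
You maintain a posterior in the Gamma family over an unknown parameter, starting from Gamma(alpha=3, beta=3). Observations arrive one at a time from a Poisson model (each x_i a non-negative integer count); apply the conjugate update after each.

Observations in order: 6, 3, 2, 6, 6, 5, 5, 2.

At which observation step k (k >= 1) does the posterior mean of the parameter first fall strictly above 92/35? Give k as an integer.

obs 1: x=6 → posterior Gamma(9, 4)
obs 2: x=3 → posterior Gamma(12, 5)
obs 3: x=2 → posterior Gamma(14, 6)
obs 4: x=6 → posterior Gamma(20, 7)
obs 5: x=6 → posterior Gamma(26, 8)
obs 6: x=5 → posterior Gamma(31, 9)
obs 7: x=5 → posterior Gamma(36, 10)
obs 8: x=2 → posterior Gamma(38, 11)

k = 4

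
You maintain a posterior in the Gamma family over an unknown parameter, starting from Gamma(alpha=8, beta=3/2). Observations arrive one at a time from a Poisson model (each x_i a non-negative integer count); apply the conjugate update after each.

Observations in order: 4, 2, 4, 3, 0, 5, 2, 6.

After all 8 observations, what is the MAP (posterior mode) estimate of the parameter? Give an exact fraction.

obs 1: x=4 → posterior Gamma(12, 5/2)
obs 2: x=2 → posterior Gamma(14, 7/2)
obs 3: x=4 → posterior Gamma(18, 9/2)
obs 4: x=3 → posterior Gamma(21, 11/2)
obs 5: x=0 → posterior Gamma(21, 13/2)
obs 6: x=5 → posterior Gamma(26, 15/2)
obs 7: x=2 → posterior Gamma(28, 17/2)
obs 8: x=6 → posterior Gamma(34, 19/2)

66/19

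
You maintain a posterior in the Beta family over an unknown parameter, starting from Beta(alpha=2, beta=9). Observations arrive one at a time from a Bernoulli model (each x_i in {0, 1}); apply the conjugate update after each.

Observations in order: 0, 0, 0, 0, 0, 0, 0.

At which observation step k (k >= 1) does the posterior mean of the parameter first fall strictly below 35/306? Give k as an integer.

k = 7

obs 1: x=0 → posterior Beta(2, 10)
obs 2: x=0 → posterior Beta(2, 11)
obs 3: x=0 → posterior Beta(2, 12)
obs 4: x=0 → posterior Beta(2, 13)
obs 5: x=0 → posterior Beta(2, 14)
obs 6: x=0 → posterior Beta(2, 15)
obs 7: x=0 → posterior Beta(2, 16)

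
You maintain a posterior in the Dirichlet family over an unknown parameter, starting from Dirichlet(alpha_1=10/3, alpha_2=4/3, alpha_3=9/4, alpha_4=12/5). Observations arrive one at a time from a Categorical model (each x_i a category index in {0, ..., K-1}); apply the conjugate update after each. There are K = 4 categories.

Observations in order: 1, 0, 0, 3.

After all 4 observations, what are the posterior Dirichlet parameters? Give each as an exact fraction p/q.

obs 1: x=1 → posterior Dirichlet(10/3, 7/3, 9/4, 12/5)
obs 2: x=0 → posterior Dirichlet(13/3, 7/3, 9/4, 12/5)
obs 3: x=0 → posterior Dirichlet(16/3, 7/3, 9/4, 12/5)
obs 4: x=3 → posterior Dirichlet(16/3, 7/3, 9/4, 17/5)

alpha_1=16/3, alpha_2=7/3, alpha_3=9/4, alpha_4=17/5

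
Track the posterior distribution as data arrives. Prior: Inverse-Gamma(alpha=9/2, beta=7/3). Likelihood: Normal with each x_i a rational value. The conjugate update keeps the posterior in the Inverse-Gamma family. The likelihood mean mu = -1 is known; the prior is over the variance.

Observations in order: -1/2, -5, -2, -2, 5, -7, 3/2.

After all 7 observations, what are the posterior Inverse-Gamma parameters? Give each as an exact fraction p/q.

obs 1: x=-1/2 → posterior Inverse-Gamma(5, 59/24)
obs 2: x=-5 → posterior Inverse-Gamma(11/2, 251/24)
obs 3: x=-2 → posterior Inverse-Gamma(6, 263/24)
obs 4: x=-2 → posterior Inverse-Gamma(13/2, 275/24)
obs 5: x=5 → posterior Inverse-Gamma(7, 707/24)
obs 6: x=-7 → posterior Inverse-Gamma(15/2, 1139/24)
obs 7: x=3/2 → posterior Inverse-Gamma(8, 607/12)

alpha=8, beta=607/12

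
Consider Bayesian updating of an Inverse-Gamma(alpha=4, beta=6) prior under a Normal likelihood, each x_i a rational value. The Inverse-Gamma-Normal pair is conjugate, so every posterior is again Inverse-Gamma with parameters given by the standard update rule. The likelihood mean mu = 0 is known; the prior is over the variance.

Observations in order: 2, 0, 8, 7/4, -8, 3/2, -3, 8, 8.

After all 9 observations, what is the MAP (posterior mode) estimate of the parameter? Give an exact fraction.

4581/304

obs 1: x=2 → posterior Inverse-Gamma(9/2, 8)
obs 2: x=0 → posterior Inverse-Gamma(5, 8)
obs 3: x=8 → posterior Inverse-Gamma(11/2, 40)
obs 4: x=7/4 → posterior Inverse-Gamma(6, 1329/32)
obs 5: x=-8 → posterior Inverse-Gamma(13/2, 2353/32)
obs 6: x=3/2 → posterior Inverse-Gamma(7, 2389/32)
obs 7: x=-3 → posterior Inverse-Gamma(15/2, 2533/32)
obs 8: x=8 → posterior Inverse-Gamma(8, 3557/32)
obs 9: x=8 → posterior Inverse-Gamma(17/2, 4581/32)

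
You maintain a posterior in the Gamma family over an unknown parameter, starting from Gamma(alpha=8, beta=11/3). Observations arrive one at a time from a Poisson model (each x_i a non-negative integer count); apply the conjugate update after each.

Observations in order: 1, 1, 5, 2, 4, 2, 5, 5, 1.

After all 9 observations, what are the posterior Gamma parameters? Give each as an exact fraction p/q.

alpha=34, beta=38/3

obs 1: x=1 → posterior Gamma(9, 14/3)
obs 2: x=1 → posterior Gamma(10, 17/3)
obs 3: x=5 → posterior Gamma(15, 20/3)
obs 4: x=2 → posterior Gamma(17, 23/3)
obs 5: x=4 → posterior Gamma(21, 26/3)
obs 6: x=2 → posterior Gamma(23, 29/3)
obs 7: x=5 → posterior Gamma(28, 32/3)
obs 8: x=5 → posterior Gamma(33, 35/3)
obs 9: x=1 → posterior Gamma(34, 38/3)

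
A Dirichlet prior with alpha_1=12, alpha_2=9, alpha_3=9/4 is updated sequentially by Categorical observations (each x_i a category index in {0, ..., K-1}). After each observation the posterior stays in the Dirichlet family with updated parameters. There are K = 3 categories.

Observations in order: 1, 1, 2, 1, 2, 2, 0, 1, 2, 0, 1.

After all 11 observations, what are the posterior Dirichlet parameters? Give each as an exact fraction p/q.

obs 1: x=1 → posterior Dirichlet(12, 10, 9/4)
obs 2: x=1 → posterior Dirichlet(12, 11, 9/4)
obs 3: x=2 → posterior Dirichlet(12, 11, 13/4)
obs 4: x=1 → posterior Dirichlet(12, 12, 13/4)
obs 5: x=2 → posterior Dirichlet(12, 12, 17/4)
obs 6: x=2 → posterior Dirichlet(12, 12, 21/4)
obs 7: x=0 → posterior Dirichlet(13, 12, 21/4)
obs 8: x=1 → posterior Dirichlet(13, 13, 21/4)
obs 9: x=2 → posterior Dirichlet(13, 13, 25/4)
obs 10: x=0 → posterior Dirichlet(14, 13, 25/4)
obs 11: x=1 → posterior Dirichlet(14, 14, 25/4)

alpha_1=14, alpha_2=14, alpha_3=25/4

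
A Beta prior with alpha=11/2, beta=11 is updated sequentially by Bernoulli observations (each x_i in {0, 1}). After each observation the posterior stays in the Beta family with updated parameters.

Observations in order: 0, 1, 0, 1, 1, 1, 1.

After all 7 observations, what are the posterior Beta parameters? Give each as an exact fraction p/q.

obs 1: x=0 → posterior Beta(11/2, 12)
obs 2: x=1 → posterior Beta(13/2, 12)
obs 3: x=0 → posterior Beta(13/2, 13)
obs 4: x=1 → posterior Beta(15/2, 13)
obs 5: x=1 → posterior Beta(17/2, 13)
obs 6: x=1 → posterior Beta(19/2, 13)
obs 7: x=1 → posterior Beta(21/2, 13)

alpha=21/2, beta=13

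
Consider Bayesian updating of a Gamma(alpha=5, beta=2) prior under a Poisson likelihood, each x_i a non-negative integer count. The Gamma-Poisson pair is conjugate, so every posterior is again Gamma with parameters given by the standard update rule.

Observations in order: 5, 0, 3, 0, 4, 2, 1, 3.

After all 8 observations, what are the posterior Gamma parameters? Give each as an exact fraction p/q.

obs 1: x=5 → posterior Gamma(10, 3)
obs 2: x=0 → posterior Gamma(10, 4)
obs 3: x=3 → posterior Gamma(13, 5)
obs 4: x=0 → posterior Gamma(13, 6)
obs 5: x=4 → posterior Gamma(17, 7)
obs 6: x=2 → posterior Gamma(19, 8)
obs 7: x=1 → posterior Gamma(20, 9)
obs 8: x=3 → posterior Gamma(23, 10)

alpha=23, beta=10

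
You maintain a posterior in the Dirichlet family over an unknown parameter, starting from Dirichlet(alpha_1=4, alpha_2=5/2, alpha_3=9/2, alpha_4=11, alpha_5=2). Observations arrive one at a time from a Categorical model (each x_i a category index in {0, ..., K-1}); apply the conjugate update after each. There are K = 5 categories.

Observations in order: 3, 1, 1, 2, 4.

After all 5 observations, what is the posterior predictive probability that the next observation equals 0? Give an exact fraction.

obs 1: x=3 → posterior Dirichlet(4, 5/2, 9/2, 12, 2)
obs 2: x=1 → posterior Dirichlet(4, 7/2, 9/2, 12, 2)
obs 3: x=1 → posterior Dirichlet(4, 9/2, 9/2, 12, 2)
obs 4: x=2 → posterior Dirichlet(4, 9/2, 11/2, 12, 2)
obs 5: x=4 → posterior Dirichlet(4, 9/2, 11/2, 12, 3)

4/29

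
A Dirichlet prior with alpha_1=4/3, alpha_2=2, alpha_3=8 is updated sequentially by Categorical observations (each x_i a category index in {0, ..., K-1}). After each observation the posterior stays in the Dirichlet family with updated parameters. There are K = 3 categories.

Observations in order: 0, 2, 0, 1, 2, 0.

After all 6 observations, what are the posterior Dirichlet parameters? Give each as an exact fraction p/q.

obs 1: x=0 → posterior Dirichlet(7/3, 2, 8)
obs 2: x=2 → posterior Dirichlet(7/3, 2, 9)
obs 3: x=0 → posterior Dirichlet(10/3, 2, 9)
obs 4: x=1 → posterior Dirichlet(10/3, 3, 9)
obs 5: x=2 → posterior Dirichlet(10/3, 3, 10)
obs 6: x=0 → posterior Dirichlet(13/3, 3, 10)

alpha_1=13/3, alpha_2=3, alpha_3=10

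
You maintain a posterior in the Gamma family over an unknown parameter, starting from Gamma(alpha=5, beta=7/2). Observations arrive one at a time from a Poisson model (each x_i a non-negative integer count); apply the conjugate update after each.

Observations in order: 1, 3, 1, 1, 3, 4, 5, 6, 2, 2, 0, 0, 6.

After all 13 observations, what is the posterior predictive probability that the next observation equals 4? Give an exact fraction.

8531828112582056220602522038380271751823886809944066354645347296/70934557307860443711736098025989133248003781773149967193603515625

obs 1: x=1 → posterior Gamma(6, 9/2)
obs 2: x=3 → posterior Gamma(9, 11/2)
obs 3: x=1 → posterior Gamma(10, 13/2)
obs 4: x=1 → posterior Gamma(11, 15/2)
obs 5: x=3 → posterior Gamma(14, 17/2)
obs 6: x=4 → posterior Gamma(18, 19/2)
obs 7: x=5 → posterior Gamma(23, 21/2)
obs 8: x=6 → posterior Gamma(29, 23/2)
obs 9: x=2 → posterior Gamma(31, 25/2)
obs 10: x=2 → posterior Gamma(33, 27/2)
obs 11: x=0 → posterior Gamma(33, 29/2)
obs 12: x=0 → posterior Gamma(33, 31/2)
obs 13: x=6 → posterior Gamma(39, 33/2)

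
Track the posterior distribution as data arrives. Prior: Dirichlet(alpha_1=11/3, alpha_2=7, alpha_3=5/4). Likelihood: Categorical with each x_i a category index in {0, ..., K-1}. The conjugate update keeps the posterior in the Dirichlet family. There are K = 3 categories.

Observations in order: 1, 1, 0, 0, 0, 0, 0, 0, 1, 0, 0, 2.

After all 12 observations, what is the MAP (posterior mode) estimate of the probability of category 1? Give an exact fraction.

obs 1: x=1 → posterior Dirichlet(11/3, 8, 5/4)
obs 2: x=1 → posterior Dirichlet(11/3, 9, 5/4)
obs 3: x=0 → posterior Dirichlet(14/3, 9, 5/4)
obs 4: x=0 → posterior Dirichlet(17/3, 9, 5/4)
obs 5: x=0 → posterior Dirichlet(20/3, 9, 5/4)
obs 6: x=0 → posterior Dirichlet(23/3, 9, 5/4)
obs 7: x=0 → posterior Dirichlet(26/3, 9, 5/4)
obs 8: x=0 → posterior Dirichlet(29/3, 9, 5/4)
obs 9: x=1 → posterior Dirichlet(29/3, 10, 5/4)
obs 10: x=0 → posterior Dirichlet(32/3, 10, 5/4)
obs 11: x=0 → posterior Dirichlet(35/3, 10, 5/4)
obs 12: x=2 → posterior Dirichlet(35/3, 10, 9/4)

108/251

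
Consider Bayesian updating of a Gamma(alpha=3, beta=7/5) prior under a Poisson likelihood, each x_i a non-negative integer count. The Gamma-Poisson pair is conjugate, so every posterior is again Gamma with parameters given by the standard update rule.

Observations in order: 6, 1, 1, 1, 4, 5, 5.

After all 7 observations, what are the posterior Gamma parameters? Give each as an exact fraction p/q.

alpha=26, beta=42/5

obs 1: x=6 → posterior Gamma(9, 12/5)
obs 2: x=1 → posterior Gamma(10, 17/5)
obs 3: x=1 → posterior Gamma(11, 22/5)
obs 4: x=1 → posterior Gamma(12, 27/5)
obs 5: x=4 → posterior Gamma(16, 32/5)
obs 6: x=5 → posterior Gamma(21, 37/5)
obs 7: x=5 → posterior Gamma(26, 42/5)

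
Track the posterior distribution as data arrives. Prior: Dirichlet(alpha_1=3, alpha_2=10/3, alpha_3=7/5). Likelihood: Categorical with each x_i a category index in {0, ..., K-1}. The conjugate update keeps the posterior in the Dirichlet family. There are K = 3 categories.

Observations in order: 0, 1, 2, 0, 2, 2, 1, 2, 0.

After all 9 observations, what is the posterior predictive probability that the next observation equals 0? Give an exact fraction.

90/251

obs 1: x=0 → posterior Dirichlet(4, 10/3, 7/5)
obs 2: x=1 → posterior Dirichlet(4, 13/3, 7/5)
obs 3: x=2 → posterior Dirichlet(4, 13/3, 12/5)
obs 4: x=0 → posterior Dirichlet(5, 13/3, 12/5)
obs 5: x=2 → posterior Dirichlet(5, 13/3, 17/5)
obs 6: x=2 → posterior Dirichlet(5, 13/3, 22/5)
obs 7: x=1 → posterior Dirichlet(5, 16/3, 22/5)
obs 8: x=2 → posterior Dirichlet(5, 16/3, 27/5)
obs 9: x=0 → posterior Dirichlet(6, 16/3, 27/5)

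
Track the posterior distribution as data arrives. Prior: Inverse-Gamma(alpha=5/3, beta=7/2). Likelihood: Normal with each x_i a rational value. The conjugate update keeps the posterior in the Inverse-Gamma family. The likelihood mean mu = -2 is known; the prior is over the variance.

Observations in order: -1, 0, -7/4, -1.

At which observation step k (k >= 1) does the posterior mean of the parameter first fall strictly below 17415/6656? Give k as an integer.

k = 4

obs 1: x=-1 → posterior Inverse-Gamma(13/6, 4)
obs 2: x=0 → posterior Inverse-Gamma(8/3, 6)
obs 3: x=-7/4 → posterior Inverse-Gamma(19/6, 193/32)
obs 4: x=-1 → posterior Inverse-Gamma(11/3, 209/32)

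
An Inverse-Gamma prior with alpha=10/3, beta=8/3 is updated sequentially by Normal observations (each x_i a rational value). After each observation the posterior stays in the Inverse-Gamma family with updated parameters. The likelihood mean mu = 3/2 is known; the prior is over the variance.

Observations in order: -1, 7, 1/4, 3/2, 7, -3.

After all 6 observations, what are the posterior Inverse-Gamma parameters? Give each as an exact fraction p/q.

alpha=19/3, beta=4507/96

obs 1: x=-1 → posterior Inverse-Gamma(23/6, 139/24)
obs 2: x=7 → posterior Inverse-Gamma(13/3, 251/12)
obs 3: x=1/4 → posterior Inverse-Gamma(29/6, 2083/96)
obs 4: x=3/2 → posterior Inverse-Gamma(16/3, 2083/96)
obs 5: x=7 → posterior Inverse-Gamma(35/6, 3535/96)
obs 6: x=-3 → posterior Inverse-Gamma(19/3, 4507/96)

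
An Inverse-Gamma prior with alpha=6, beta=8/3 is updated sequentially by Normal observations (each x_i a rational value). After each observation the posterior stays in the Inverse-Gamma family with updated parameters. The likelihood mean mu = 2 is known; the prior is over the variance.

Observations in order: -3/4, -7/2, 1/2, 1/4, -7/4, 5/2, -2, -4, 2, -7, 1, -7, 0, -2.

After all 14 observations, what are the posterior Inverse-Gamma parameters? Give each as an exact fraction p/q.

obs 1: x=-3/4 → posterior Inverse-Gamma(13/2, 619/96)
obs 2: x=-7/2 → posterior Inverse-Gamma(7, 2071/96)
obs 3: x=1/2 → posterior Inverse-Gamma(15/2, 2179/96)
obs 4: x=1/4 → posterior Inverse-Gamma(8, 1163/48)
obs 5: x=-7/4 → posterior Inverse-Gamma(17/2, 3001/96)
obs 6: x=5/2 → posterior Inverse-Gamma(9, 3013/96)
obs 7: x=-2 → posterior Inverse-Gamma(19/2, 3781/96)
obs 8: x=-4 → posterior Inverse-Gamma(10, 5509/96)
obs 9: x=2 → posterior Inverse-Gamma(21/2, 5509/96)
obs 10: x=-7 → posterior Inverse-Gamma(11, 9397/96)
obs 11: x=1 → posterior Inverse-Gamma(23/2, 9445/96)
obs 12: x=-7 → posterior Inverse-Gamma(12, 13333/96)
obs 13: x=0 → posterior Inverse-Gamma(25/2, 13525/96)
obs 14: x=-2 → posterior Inverse-Gamma(13, 14293/96)

alpha=13, beta=14293/96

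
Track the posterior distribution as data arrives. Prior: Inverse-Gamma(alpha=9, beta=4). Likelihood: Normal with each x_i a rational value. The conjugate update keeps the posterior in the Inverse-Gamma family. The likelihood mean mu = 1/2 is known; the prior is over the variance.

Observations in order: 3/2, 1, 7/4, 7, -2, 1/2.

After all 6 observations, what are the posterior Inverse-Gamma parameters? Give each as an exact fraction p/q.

obs 1: x=3/2 → posterior Inverse-Gamma(19/2, 9/2)
obs 2: x=1 → posterior Inverse-Gamma(10, 37/8)
obs 3: x=7/4 → posterior Inverse-Gamma(21/2, 173/32)
obs 4: x=7 → posterior Inverse-Gamma(11, 849/32)
obs 5: x=-2 → posterior Inverse-Gamma(23/2, 949/32)
obs 6: x=1/2 → posterior Inverse-Gamma(12, 949/32)

alpha=12, beta=949/32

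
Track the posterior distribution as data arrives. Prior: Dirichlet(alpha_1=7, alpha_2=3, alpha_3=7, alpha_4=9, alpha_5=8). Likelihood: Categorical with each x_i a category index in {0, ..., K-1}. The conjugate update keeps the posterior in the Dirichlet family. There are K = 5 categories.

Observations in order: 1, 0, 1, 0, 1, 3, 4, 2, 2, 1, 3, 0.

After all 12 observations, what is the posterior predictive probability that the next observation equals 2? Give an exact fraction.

9/46

obs 1: x=1 → posterior Dirichlet(7, 4, 7, 9, 8)
obs 2: x=0 → posterior Dirichlet(8, 4, 7, 9, 8)
obs 3: x=1 → posterior Dirichlet(8, 5, 7, 9, 8)
obs 4: x=0 → posterior Dirichlet(9, 5, 7, 9, 8)
obs 5: x=1 → posterior Dirichlet(9, 6, 7, 9, 8)
obs 6: x=3 → posterior Dirichlet(9, 6, 7, 10, 8)
obs 7: x=4 → posterior Dirichlet(9, 6, 7, 10, 9)
obs 8: x=2 → posterior Dirichlet(9, 6, 8, 10, 9)
obs 9: x=2 → posterior Dirichlet(9, 6, 9, 10, 9)
obs 10: x=1 → posterior Dirichlet(9, 7, 9, 10, 9)
obs 11: x=3 → posterior Dirichlet(9, 7, 9, 11, 9)
obs 12: x=0 → posterior Dirichlet(10, 7, 9, 11, 9)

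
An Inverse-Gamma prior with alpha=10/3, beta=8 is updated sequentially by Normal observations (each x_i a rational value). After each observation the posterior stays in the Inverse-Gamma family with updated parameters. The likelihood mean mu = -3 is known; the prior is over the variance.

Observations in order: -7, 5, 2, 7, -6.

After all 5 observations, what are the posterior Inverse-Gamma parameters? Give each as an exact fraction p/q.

alpha=35/6, beta=115

obs 1: x=-7 → posterior Inverse-Gamma(23/6, 16)
obs 2: x=5 → posterior Inverse-Gamma(13/3, 48)
obs 3: x=2 → posterior Inverse-Gamma(29/6, 121/2)
obs 4: x=7 → posterior Inverse-Gamma(16/3, 221/2)
obs 5: x=-6 → posterior Inverse-Gamma(35/6, 115)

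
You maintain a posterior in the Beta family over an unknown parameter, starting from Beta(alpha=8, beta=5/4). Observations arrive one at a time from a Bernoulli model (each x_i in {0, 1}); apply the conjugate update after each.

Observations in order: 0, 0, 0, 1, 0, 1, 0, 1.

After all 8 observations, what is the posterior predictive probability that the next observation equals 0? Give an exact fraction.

25/69

obs 1: x=0 → posterior Beta(8, 9/4)
obs 2: x=0 → posterior Beta(8, 13/4)
obs 3: x=0 → posterior Beta(8, 17/4)
obs 4: x=1 → posterior Beta(9, 17/4)
obs 5: x=0 → posterior Beta(9, 21/4)
obs 6: x=1 → posterior Beta(10, 21/4)
obs 7: x=0 → posterior Beta(10, 25/4)
obs 8: x=1 → posterior Beta(11, 25/4)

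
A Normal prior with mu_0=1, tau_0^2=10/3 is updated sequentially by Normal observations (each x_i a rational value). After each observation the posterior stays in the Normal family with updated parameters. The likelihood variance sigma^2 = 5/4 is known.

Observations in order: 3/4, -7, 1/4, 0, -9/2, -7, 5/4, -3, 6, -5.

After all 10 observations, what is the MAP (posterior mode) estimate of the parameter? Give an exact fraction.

obs 1: x=3/4 → posterior Normal(9/11, 10/11)
obs 2: x=-7 → posterior Normal(-47/19, 10/19)
obs 3: x=1/4 → posterior Normal(-5/3, 10/27)
obs 4: x=0 → posterior Normal(-9/7, 2/7)
obs 5: x=-9/2 → posterior Normal(-81/43, 10/43)
obs 6: x=-7 → posterior Normal(-137/51, 10/51)
obs 7: x=5/4 → posterior Normal(-127/59, 10/59)
obs 8: x=-3 → posterior Normal(-151/67, 10/67)
obs 9: x=6 → posterior Normal(-103/75, 2/15)
obs 10: x=-5 → posterior Normal(-143/83, 10/83)

-143/83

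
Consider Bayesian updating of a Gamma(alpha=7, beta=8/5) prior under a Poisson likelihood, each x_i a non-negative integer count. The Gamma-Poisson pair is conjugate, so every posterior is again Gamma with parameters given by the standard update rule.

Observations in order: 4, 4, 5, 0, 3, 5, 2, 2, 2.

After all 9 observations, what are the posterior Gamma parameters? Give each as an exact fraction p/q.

alpha=34, beta=53/5

obs 1: x=4 → posterior Gamma(11, 13/5)
obs 2: x=4 → posterior Gamma(15, 18/5)
obs 3: x=5 → posterior Gamma(20, 23/5)
obs 4: x=0 → posterior Gamma(20, 28/5)
obs 5: x=3 → posterior Gamma(23, 33/5)
obs 6: x=5 → posterior Gamma(28, 38/5)
obs 7: x=2 → posterior Gamma(30, 43/5)
obs 8: x=2 → posterior Gamma(32, 48/5)
obs 9: x=2 → posterior Gamma(34, 53/5)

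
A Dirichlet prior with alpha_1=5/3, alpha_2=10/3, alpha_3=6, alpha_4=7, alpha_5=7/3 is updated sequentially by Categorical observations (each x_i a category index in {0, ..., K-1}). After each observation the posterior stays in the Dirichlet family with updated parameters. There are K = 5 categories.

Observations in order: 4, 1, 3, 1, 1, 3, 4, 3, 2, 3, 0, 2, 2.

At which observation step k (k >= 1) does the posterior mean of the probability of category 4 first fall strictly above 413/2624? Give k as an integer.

k = 7

obs 1: x=4 → posterior Dirichlet(5/3, 10/3, 6, 7, 10/3)
obs 2: x=1 → posterior Dirichlet(5/3, 13/3, 6, 7, 10/3)
obs 3: x=3 → posterior Dirichlet(5/3, 13/3, 6, 8, 10/3)
obs 4: x=1 → posterior Dirichlet(5/3, 16/3, 6, 8, 10/3)
obs 5: x=1 → posterior Dirichlet(5/3, 19/3, 6, 8, 10/3)
obs 6: x=3 → posterior Dirichlet(5/3, 19/3, 6, 9, 10/3)
obs 7: x=4 → posterior Dirichlet(5/3, 19/3, 6, 9, 13/3)
obs 8: x=3 → posterior Dirichlet(5/3, 19/3, 6, 10, 13/3)
obs 9: x=2 → posterior Dirichlet(5/3, 19/3, 7, 10, 13/3)
obs 10: x=3 → posterior Dirichlet(5/3, 19/3, 7, 11, 13/3)
obs 11: x=0 → posterior Dirichlet(8/3, 19/3, 7, 11, 13/3)
obs 12: x=2 → posterior Dirichlet(8/3, 19/3, 8, 11, 13/3)
obs 13: x=2 → posterior Dirichlet(8/3, 19/3, 9, 11, 13/3)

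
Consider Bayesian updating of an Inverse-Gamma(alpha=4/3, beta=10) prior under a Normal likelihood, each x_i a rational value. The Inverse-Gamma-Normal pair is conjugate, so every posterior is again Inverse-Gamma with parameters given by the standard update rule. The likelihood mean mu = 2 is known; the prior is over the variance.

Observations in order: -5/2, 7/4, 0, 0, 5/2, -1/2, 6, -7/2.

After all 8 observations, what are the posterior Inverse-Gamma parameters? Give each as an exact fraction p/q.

alpha=16/3, beta=1617/32

obs 1: x=-5/2 → posterior Inverse-Gamma(11/6, 161/8)
obs 2: x=7/4 → posterior Inverse-Gamma(7/3, 645/32)
obs 3: x=0 → posterior Inverse-Gamma(17/6, 709/32)
obs 4: x=0 → posterior Inverse-Gamma(10/3, 773/32)
obs 5: x=5/2 → posterior Inverse-Gamma(23/6, 777/32)
obs 6: x=-1/2 → posterior Inverse-Gamma(13/3, 877/32)
obs 7: x=6 → posterior Inverse-Gamma(29/6, 1133/32)
obs 8: x=-7/2 → posterior Inverse-Gamma(16/3, 1617/32)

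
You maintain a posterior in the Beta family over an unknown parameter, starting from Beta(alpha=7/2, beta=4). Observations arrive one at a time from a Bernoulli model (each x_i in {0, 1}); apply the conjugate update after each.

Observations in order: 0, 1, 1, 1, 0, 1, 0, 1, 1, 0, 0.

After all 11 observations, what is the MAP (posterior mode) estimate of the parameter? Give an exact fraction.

obs 1: x=0 → posterior Beta(7/2, 5)
obs 2: x=1 → posterior Beta(9/2, 5)
obs 3: x=1 → posterior Beta(11/2, 5)
obs 4: x=1 → posterior Beta(13/2, 5)
obs 5: x=0 → posterior Beta(13/2, 6)
obs 6: x=1 → posterior Beta(15/2, 6)
obs 7: x=0 → posterior Beta(15/2, 7)
obs 8: x=1 → posterior Beta(17/2, 7)
obs 9: x=1 → posterior Beta(19/2, 7)
obs 10: x=0 → posterior Beta(19/2, 8)
obs 11: x=0 → posterior Beta(19/2, 9)

17/33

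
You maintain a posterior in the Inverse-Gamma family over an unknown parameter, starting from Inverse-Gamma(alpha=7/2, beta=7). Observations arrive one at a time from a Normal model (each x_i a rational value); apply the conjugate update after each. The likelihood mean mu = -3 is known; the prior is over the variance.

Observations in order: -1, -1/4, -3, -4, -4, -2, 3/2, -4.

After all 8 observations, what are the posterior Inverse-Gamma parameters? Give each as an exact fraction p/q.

obs 1: x=-1 → posterior Inverse-Gamma(4, 9)
obs 2: x=-1/4 → posterior Inverse-Gamma(9/2, 409/32)
obs 3: x=-3 → posterior Inverse-Gamma(5, 409/32)
obs 4: x=-4 → posterior Inverse-Gamma(11/2, 425/32)
obs 5: x=-4 → posterior Inverse-Gamma(6, 441/32)
obs 6: x=-2 → posterior Inverse-Gamma(13/2, 457/32)
obs 7: x=3/2 → posterior Inverse-Gamma(7, 781/32)
obs 8: x=-4 → posterior Inverse-Gamma(15/2, 797/32)

alpha=15/2, beta=797/32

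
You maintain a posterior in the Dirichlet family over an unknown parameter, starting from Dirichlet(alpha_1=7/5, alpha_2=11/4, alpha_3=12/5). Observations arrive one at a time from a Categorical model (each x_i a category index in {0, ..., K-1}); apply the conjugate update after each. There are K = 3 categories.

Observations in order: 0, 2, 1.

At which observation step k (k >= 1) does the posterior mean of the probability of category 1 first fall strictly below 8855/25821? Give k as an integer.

obs 1: x=0 → posterior Dirichlet(12/5, 11/4, 12/5)
obs 2: x=2 → posterior Dirichlet(12/5, 11/4, 17/5)
obs 3: x=1 → posterior Dirichlet(12/5, 15/4, 17/5)

k = 2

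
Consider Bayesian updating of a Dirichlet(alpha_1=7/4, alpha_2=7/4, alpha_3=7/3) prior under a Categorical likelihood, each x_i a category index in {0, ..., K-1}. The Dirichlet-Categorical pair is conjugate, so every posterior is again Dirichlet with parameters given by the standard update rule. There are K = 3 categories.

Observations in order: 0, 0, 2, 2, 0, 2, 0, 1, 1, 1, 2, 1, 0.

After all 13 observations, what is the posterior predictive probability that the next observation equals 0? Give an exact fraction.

obs 1: x=0 → posterior Dirichlet(11/4, 7/4, 7/3)
obs 2: x=0 → posterior Dirichlet(15/4, 7/4, 7/3)
obs 3: x=2 → posterior Dirichlet(15/4, 7/4, 10/3)
obs 4: x=2 → posterior Dirichlet(15/4, 7/4, 13/3)
obs 5: x=0 → posterior Dirichlet(19/4, 7/4, 13/3)
obs 6: x=2 → posterior Dirichlet(19/4, 7/4, 16/3)
obs 7: x=0 → posterior Dirichlet(23/4, 7/4, 16/3)
obs 8: x=1 → posterior Dirichlet(23/4, 11/4, 16/3)
obs 9: x=1 → posterior Dirichlet(23/4, 15/4, 16/3)
obs 10: x=1 → posterior Dirichlet(23/4, 19/4, 16/3)
obs 11: x=2 → posterior Dirichlet(23/4, 19/4, 19/3)
obs 12: x=1 → posterior Dirichlet(23/4, 23/4, 19/3)
obs 13: x=0 → posterior Dirichlet(27/4, 23/4, 19/3)

81/226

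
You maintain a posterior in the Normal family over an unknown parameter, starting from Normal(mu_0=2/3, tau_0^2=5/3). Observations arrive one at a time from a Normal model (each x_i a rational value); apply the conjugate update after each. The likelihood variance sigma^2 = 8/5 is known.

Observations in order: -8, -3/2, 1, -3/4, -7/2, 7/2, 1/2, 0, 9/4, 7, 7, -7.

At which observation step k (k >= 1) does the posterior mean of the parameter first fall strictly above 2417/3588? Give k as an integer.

k = 11

obs 1: x=-8 → posterior Normal(-184/49, 40/49)
obs 2: x=-3/2 → posterior Normal(-443/148, 20/37)
obs 3: x=1 → posterior Normal(-131/66, 40/99)
obs 4: x=-3/4 → posterior Normal(-861/496, 10/31)
obs 5: x=-7/2 → posterior Normal(-1211/596, 40/149)
obs 6: x=7/2 → posterior Normal(-287/232, 20/87)
obs 7: x=1/2 → posterior Normal(-811/796, 40/199)
obs 8: x=0 → posterior Normal(-811/896, 5/28)
obs 9: x=9/4 → posterior Normal(-293/498, 40/249)
obs 10: x=7 → posterior Normal(57/548, 20/137)
obs 11: x=7 → posterior Normal(407/598, 40/299)
obs 12: x=-7 → posterior Normal(19/216, 10/81)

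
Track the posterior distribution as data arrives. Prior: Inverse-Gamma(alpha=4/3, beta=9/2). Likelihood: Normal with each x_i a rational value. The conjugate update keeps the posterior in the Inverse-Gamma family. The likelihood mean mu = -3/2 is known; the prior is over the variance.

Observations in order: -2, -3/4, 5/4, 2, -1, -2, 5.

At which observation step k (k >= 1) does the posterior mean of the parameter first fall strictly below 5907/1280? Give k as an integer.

obs 1: x=-2 → posterior Inverse-Gamma(11/6, 37/8)
obs 2: x=-3/4 → posterior Inverse-Gamma(7/3, 157/32)
obs 3: x=5/4 → posterior Inverse-Gamma(17/6, 139/16)
obs 4: x=2 → posterior Inverse-Gamma(10/3, 237/16)
obs 5: x=-1 → posterior Inverse-Gamma(23/6, 239/16)
obs 6: x=-2 → posterior Inverse-Gamma(13/3, 241/16)
obs 7: x=5 → posterior Inverse-Gamma(29/6, 579/16)

k = 2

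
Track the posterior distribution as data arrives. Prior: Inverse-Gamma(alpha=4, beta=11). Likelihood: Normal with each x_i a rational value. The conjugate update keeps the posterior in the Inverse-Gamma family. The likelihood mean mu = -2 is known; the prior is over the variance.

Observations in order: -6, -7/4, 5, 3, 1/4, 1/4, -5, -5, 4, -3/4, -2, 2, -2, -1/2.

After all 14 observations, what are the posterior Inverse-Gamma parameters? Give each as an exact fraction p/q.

obs 1: x=-6 → posterior Inverse-Gamma(9/2, 19)
obs 2: x=-7/4 → posterior Inverse-Gamma(5, 609/32)
obs 3: x=5 → posterior Inverse-Gamma(11/2, 1393/32)
obs 4: x=3 → posterior Inverse-Gamma(6, 1793/32)
obs 5: x=1/4 → posterior Inverse-Gamma(13/2, 937/16)
obs 6: x=1/4 → posterior Inverse-Gamma(7, 1955/32)
obs 7: x=-5 → posterior Inverse-Gamma(15/2, 2099/32)
obs 8: x=-5 → posterior Inverse-Gamma(8, 2243/32)
obs 9: x=4 → posterior Inverse-Gamma(17/2, 2819/32)
obs 10: x=-3/4 → posterior Inverse-Gamma(9, 711/8)
obs 11: x=-2 → posterior Inverse-Gamma(19/2, 711/8)
obs 12: x=2 → posterior Inverse-Gamma(10, 775/8)
obs 13: x=-2 → posterior Inverse-Gamma(21/2, 775/8)
obs 14: x=-1/2 → posterior Inverse-Gamma(11, 98)

alpha=11, beta=98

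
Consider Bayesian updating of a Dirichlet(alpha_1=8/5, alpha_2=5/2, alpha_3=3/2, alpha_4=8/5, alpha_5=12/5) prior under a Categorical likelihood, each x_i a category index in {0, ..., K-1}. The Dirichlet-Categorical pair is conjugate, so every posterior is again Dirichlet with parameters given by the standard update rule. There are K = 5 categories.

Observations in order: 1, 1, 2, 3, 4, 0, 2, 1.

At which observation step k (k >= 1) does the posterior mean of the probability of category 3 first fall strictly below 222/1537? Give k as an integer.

obs 1: x=1 → posterior Dirichlet(8/5, 7/2, 3/2, 8/5, 12/5)
obs 2: x=1 → posterior Dirichlet(8/5, 9/2, 3/2, 8/5, 12/5)
obs 3: x=2 → posterior Dirichlet(8/5, 9/2, 5/2, 8/5, 12/5)
obs 4: x=3 → posterior Dirichlet(8/5, 9/2, 5/2, 13/5, 12/5)
obs 5: x=4 → posterior Dirichlet(8/5, 9/2, 5/2, 13/5, 17/5)
obs 6: x=0 → posterior Dirichlet(13/5, 9/2, 5/2, 13/5, 17/5)
obs 7: x=2 → posterior Dirichlet(13/5, 9/2, 7/2, 13/5, 17/5)
obs 8: x=1 → posterior Dirichlet(13/5, 11/2, 7/2, 13/5, 17/5)

k = 2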